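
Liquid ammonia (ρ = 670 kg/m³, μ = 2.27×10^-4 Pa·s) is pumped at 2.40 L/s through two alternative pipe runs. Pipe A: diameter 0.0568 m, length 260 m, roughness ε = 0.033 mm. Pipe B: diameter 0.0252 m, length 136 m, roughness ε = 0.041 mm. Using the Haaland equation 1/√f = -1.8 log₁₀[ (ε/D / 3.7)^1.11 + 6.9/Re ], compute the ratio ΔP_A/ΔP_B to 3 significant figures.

ΔP_A/ΔP_B ≈ 0.0281

Pipe A: V = Q/A = 0.0024/0.002534 = 0.9472 m/s; Re = 1.588e+05; ε/D = 0.000581; Haaland → f = 0.01943; ΔP_A = f(L/D)(ρV²/2) = 2.673e+04 Pa.
Pipe B: V = Q/A = 0.0024/0.0004988 = 4.812 m/s; Re = 3.579e+05; ε/D = 0.00163; Haaland → f = 0.02275; ΔP_B = f(L/D)(ρV²/2) = 9.522e+05 Pa.
ΔP_A/ΔP_B = 2.673e+04/9.522e+05 = 0.0281.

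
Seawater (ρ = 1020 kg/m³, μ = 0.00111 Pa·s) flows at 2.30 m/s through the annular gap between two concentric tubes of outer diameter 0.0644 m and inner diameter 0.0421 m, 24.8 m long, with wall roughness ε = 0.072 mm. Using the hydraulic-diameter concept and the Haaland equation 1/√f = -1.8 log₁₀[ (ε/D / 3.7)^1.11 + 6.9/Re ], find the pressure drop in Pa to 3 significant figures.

ΔP ≈ 87100 Pa

Hydraulic diameter D_h = 4A/P = D_o - D_i = 0.0644 - 0.0421 = 0.0223 m.
Re = ρVD_h/μ = 1020·2.3·0.0223/0.00111 = 4.713e+04.
ε/D_h = 7.2e-05/0.0223 = 0.00323; Haaland gives 1/√f = -1.8 log₁₀[0.000402+0.000146] = 5.87, so f = 0.02903.
ΔP = f(L/D_h)(ρV²/2) = 0.02903·24.8/0.0223·2698 = 8.709e+04 Pa.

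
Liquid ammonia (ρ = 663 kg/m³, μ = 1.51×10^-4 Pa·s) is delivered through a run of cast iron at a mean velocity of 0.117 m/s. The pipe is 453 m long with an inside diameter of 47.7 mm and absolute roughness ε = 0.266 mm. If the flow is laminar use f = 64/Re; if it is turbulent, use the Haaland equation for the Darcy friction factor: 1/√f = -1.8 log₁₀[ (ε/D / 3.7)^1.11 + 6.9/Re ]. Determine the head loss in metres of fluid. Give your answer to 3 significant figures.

Reynolds number Re = ρVD/μ = 663 · 0.117 · 0.0477 / 0.000151 = 2.45e+04.
Re > 4000 → turbulent. Relative roughness ε/D = 0.000266/0.0477 = 0.00558. Haaland: 1/√f = -1.8 log₁₀[(0.00558/3.7)^1.11 + 6.9/2.45e+04] = -1.8 log₁₀[0.000737 + 0.000282] = 5.385, so f = 0.03448.
Darcy-Weisbach: ΔP = f(L/D)(ρV²/2) = 0.03448·(453/0.0477)·(663·0.117²/2) = 0.03448·9497·4.538 = 1486 Pa.
Head loss h_f = ΔP/(ρg) = 1486/(663·9.81) = 0.228 m.

h_f ≈ 0.228 m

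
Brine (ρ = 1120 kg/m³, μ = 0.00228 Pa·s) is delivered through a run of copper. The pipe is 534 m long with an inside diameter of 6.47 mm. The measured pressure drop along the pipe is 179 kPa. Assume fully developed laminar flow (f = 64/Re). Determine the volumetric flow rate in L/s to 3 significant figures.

Q ≈ 0.00632 L/s

For laminar flow, f = 64/Re with Re = ρVD/μ, so Darcy-Weisbach reduces to ΔP = 32μLV/D². Solving for V: V = ΔP·D²/(32μL) = 1.79e+05·(0.00647)²/(32·0.00228·534) = 0.1923 m/s.
Check: Re = ρVD/μ = 1120·0.1923·0.00647/0.00228 = 611.3 < 2300, so the laminar assumption holds.
Q = V·A = 0.1923·(π/4·0.00647²) = 6.323e-06 m³/s = 0.00632 L/s.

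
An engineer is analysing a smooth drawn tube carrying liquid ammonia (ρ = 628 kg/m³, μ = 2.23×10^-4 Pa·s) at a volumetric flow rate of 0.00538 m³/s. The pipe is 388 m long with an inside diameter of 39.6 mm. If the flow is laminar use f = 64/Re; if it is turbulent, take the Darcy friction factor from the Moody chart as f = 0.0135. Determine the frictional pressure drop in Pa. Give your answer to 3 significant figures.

Cross-sectional area A = πD²/4 = π(0.0396)²/4 = 0.001232 m²; mean velocity V = Q/A = 0.00538/0.001232 = 4.368 m/s.
Reynolds number Re = ρVD/μ = 628 · 4.368 · 0.0396 / 0.000223 = 4.871e+05.
Re > 4000 → turbulent; use the Moody-chart value f = 0.0135.
Darcy-Weisbach: ΔP = f(L/D)(ρV²/2) = 0.0135·(388/0.0396)·(628·4.368²/2) = 0.0135·9798·5991 = 7.925e+05 Pa.

ΔP ≈ 793000 Pa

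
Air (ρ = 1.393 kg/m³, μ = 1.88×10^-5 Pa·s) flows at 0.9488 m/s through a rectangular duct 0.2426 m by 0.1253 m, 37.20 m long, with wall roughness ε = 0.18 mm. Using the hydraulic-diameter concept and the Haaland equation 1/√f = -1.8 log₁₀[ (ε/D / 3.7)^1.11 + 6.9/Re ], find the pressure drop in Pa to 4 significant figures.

ΔP ≈ 4.401 Pa

Hydraulic diameter D_h = 4A/P = 4·(0.2426·0.1253)/(2·(0.2426+0.1253)) = 0.1216/0.7358 = 0.1653 m.
Re = ρVD_h/μ = 1.393·0.9488·0.1653/1.88e-05 = 1.162e+04.
ε/D_h = 0.00018/0.1653 = 0.00109; Haaland gives 1/√f = -1.8 log₁₀[0.00012+0.000594] = 5.663, so f = 0.03118.
ΔP = f(L/D_h)(ρV²/2) = 0.03118·37.2/0.1653·0.627 = 4.401 Pa.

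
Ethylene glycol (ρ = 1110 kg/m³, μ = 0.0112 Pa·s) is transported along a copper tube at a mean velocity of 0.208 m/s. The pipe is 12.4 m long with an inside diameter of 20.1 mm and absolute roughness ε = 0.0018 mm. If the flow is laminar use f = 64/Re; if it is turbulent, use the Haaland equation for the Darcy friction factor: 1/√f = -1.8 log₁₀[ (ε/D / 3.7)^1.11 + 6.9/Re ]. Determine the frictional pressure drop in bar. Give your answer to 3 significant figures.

ΔP ≈ 0.0229 bar

Reynolds number Re = ρVD/μ = 1110 · 0.208 · 0.0201 / 0.0112 = 414.3.
Re < 2300 → laminar flow, so f = 64/Re = 64/414.3 = 0.1545 (the turbulent correlation is not needed).
Darcy-Weisbach: ΔP = f(L/D)(ρV²/2) = 0.1545·(12.4/0.0201)·(1110·0.208²/2) = 0.1545·616.9·24.01 = 2288 Pa.
ΔP = 2288 Pa = 0.0229 bar.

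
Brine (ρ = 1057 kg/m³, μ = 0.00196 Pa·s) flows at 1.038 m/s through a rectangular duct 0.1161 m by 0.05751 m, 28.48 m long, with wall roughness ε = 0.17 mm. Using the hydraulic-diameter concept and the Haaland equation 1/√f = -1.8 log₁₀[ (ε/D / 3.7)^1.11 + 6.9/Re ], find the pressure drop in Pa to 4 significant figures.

Hydraulic diameter D_h = 4A/P = 4·(0.1161·0.05751)/(2·(0.1161+0.05751)) = 0.02671/0.3472 = 0.07692 m.
Re = ρVD_h/μ = 1057·1.038·0.07692/0.00196 = 4.306e+04.
ε/D_h = 0.00017/0.07692 = 0.00221; Haaland gives 1/√f = -1.8 log₁₀[0.000264+0.00016] = 6.07, so f = 0.02714.
ΔP = f(L/D_h)(ρV²/2) = 0.02714·28.48/0.07692·569.4 = 5722 Pa.

ΔP ≈ 5722 Pa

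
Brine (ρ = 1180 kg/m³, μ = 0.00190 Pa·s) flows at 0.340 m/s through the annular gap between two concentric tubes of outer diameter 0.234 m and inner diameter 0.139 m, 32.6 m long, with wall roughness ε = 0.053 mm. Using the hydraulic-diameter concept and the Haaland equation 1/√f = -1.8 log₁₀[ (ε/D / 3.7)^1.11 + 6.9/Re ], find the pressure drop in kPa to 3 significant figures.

ΔP ≈ 0.626 kPa

Hydraulic diameter D_h = 4A/P = D_o - D_i = 0.234 - 0.139 = 0.095 m.
Re = ρVD_h/μ = 1180·0.34·0.095/0.0019 = 2.006e+04.
ε/D_h = 5.3e-05/0.095 = 0.000558; Haaland gives 1/√f = -1.8 log₁₀[5.73e-05+0.000344] = 6.114, so f = 0.02675.
ΔP = f(L/D_h)(ρV²/2) = 0.02675·32.6/0.095·68.2 = 626.1 Pa.
ΔP = 0.626 kPa.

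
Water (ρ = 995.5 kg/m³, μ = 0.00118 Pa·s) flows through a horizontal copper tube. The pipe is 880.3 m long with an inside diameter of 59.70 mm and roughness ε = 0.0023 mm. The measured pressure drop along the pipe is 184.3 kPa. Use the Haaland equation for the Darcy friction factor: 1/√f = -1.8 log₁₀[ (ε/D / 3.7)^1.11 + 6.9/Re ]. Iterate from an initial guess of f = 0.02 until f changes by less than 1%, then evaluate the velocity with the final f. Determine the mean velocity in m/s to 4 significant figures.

Rearranging Darcy-Weisbach: V = √(2·ΔP·D/(f·L·ρ)). With ε/D = 2.3e-06/0.0597 = 3.85e-05, iterate starting from f = 0.02:
  f = 0.02 → V = √(2·1.843e+05·0.0597/(0.02·880.3·995.5)) = 1.121 m/s; Re = ρVD/μ = 5.643e+04; f → 0.02027
  f = 0.02027 → V = 1.113 m/s; Re = 5.606e+04; f → 0.0203
Converged (Δf/f < 1%). With the final f = 0.0203: V = √(2·1.843e+05·0.0597/(0.0203·880.3·995.5)) = 1.112 m/s.

V ≈ 1.112 m/s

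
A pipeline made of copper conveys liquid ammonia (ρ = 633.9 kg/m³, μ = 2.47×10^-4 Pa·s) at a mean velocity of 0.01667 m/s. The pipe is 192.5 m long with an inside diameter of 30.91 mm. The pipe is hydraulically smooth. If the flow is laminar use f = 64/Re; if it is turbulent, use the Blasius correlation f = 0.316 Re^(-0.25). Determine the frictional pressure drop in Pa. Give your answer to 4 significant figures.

ΔP ≈ 26.55 Pa

Reynolds number Re = ρVD/μ = 633.9 · 0.01667 · 0.03091 / 0.000247 = 1322.
Re < 2300 → laminar flow, so f = 64/Re = 64/1322 = 0.0484 (the turbulent correlation is not needed).
Darcy-Weisbach: ΔP = f(L/D)(ρV²/2) = 0.0484·(192.5/0.03091)·(633.9·0.01667²/2) = 0.0484·6228·0.08808 = 26.55 Pa.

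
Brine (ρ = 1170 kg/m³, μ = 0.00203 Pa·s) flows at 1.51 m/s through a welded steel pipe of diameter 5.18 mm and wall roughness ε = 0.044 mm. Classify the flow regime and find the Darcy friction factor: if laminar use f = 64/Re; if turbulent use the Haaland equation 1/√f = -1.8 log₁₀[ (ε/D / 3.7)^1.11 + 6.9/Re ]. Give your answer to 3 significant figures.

f ≈ 0.0468

Re = ρVD/μ = 1170·1.51·0.00518/0.00203 = 4508.
Re > 4000 → turbulent. ε/D = 4.4e-05/0.00518 = 0.00849; Haaland: 1/√f = -1.8 log₁₀[0.00118 + 0.00153] = 4.621, so f = 0.04682.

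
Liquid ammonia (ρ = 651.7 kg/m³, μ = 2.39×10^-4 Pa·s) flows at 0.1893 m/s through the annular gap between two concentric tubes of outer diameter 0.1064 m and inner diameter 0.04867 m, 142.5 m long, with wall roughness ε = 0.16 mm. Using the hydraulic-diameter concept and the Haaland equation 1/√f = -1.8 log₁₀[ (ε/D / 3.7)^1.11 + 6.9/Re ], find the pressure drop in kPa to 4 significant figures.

Hydraulic diameter D_h = 4A/P = D_o - D_i = 0.1064 - 0.04867 = 0.05773 m.
Re = ρVD_h/μ = 651.7·0.1893·0.05773/0.000239 = 2.98e+04.
ε/D_h = 0.00016/0.05773 = 0.00277; Haaland gives 1/√f = -1.8 log₁₀[0.000339+0.000232] = 5.838, so f = 0.02934.
ΔP = f(L/D_h)(ρV²/2) = 0.02934·142.5/0.05773·11.68 = 845.6 Pa.
ΔP = 0.8456 kPa.

ΔP ≈ 0.8456 kPa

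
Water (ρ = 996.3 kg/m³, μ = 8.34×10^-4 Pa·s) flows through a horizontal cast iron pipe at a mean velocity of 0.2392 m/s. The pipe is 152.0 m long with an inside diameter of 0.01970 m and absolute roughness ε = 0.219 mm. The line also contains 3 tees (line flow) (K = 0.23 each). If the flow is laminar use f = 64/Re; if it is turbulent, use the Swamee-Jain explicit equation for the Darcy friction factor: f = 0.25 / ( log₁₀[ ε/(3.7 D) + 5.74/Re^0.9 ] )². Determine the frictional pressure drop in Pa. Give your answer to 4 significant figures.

Reynolds number Re = ρVD/μ = 996.3 · 0.2392 · 0.0197 / 0.000834 = 5629.
Re > 4000 → turbulent. Relative roughness ε/D = 0.000219/0.0197 = 0.0111. Swamee-Jain: f = 0.25/(log₁₀[0.0111/3.7 + 5.74/5629^0.9])² = 0.25/(log₁₀[0.003 + 0.00242])² = 0.25/(-2.266)² = 0.0487.
Total minor-loss coefficient ΣK = 3·0.23 = 0.69.
ΔP = [f·L/D + ΣK]·(ρV²/2) = [0.0487·152/0.0197 + 0.69]·(996.3·0.2392²/2) = [375.7 + 0.69]·28.5 = 1.073e+04 Pa.

ΔP ≈ 10730 Pa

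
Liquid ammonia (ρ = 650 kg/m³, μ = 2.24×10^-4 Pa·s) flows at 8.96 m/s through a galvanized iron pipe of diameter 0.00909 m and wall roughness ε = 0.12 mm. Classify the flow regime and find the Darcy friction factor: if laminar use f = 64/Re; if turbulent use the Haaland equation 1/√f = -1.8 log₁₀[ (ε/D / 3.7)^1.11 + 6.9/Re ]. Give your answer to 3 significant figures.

f ≈ 0.0420

Re = ρVD/μ = 650·8.96·0.00909/0.000224 = 2.363e+05.
Re > 4000 → turbulent. ε/D = 0.00012/0.00909 = 0.0132; Haaland: 1/√f = -1.8 log₁₀[0.00192 + 2.92e-05] = 4.878, so f = 0.04202.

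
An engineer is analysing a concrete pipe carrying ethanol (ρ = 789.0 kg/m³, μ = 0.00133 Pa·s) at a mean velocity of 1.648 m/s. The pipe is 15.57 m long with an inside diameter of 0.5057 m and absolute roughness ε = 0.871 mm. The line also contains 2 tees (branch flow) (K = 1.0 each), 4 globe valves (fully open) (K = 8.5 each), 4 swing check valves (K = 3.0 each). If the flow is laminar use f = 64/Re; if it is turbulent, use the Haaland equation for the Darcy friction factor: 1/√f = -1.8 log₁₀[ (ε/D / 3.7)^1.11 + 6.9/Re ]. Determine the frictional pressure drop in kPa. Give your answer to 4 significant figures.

Reynolds number Re = ρVD/μ = 789 · 1.648 · 0.5057 / 0.00133 = 4.944e+05.
Re > 4000 → turbulent. Relative roughness ε/D = 0.000871/0.5057 = 0.00172. Haaland: 1/√f = -1.8 log₁₀[(0.00172/3.7)^1.11 + 6.9/4.944e+05] = -1.8 log₁₀[0.0002 + 1.4e-05] = 6.605, so f = 0.02292.
Total minor-loss coefficient ΣK = 2·1 + 4·8.5 + 4·3 = 48.
ΔP = [f·L/D + ΣK]·(ρV²/2) = [0.02292·15.57/0.5057 + 48]·(789·1.648²/2) = [0.7058 + 48]·1071 = 5.218e+04 Pa.
ΔP = 5.218e+04 Pa = 52.18 kPa.

ΔP ≈ 52.18 kPa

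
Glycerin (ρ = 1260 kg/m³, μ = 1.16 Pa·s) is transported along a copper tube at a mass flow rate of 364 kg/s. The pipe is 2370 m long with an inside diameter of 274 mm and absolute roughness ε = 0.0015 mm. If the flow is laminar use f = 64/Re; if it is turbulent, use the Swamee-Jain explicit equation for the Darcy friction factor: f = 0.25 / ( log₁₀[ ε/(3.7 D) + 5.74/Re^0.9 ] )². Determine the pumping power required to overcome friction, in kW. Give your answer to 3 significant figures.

A = πD²/4 = π(0.274)²/4 = 0.05896 m²; mean velocity V = ṁ/(ρA) = 364/(1260 · 0.05896) = 4.899 m/s.
Reynolds number Re = ρVD/μ = 1260 · 4.899 · 0.274 / 1.16 = 1458.
Re < 2300 → laminar flow, so f = 64/Re = 64/1458 = 0.04389 (the turbulent correlation is not needed).
Darcy-Weisbach: ΔP = f(L/D)(ρV²/2) = 0.04389·(2370/0.274)·(1260·4.899²/2) = 0.04389·8650·1.512e+04 = 5.741e+06 Pa.
Q = ṁ/ρ = 364/1260 = 0.2889 m³/s.
Pumping power P = QΔP = 0.2889·5.741e+06 = 1659000 W = 1660 kW.

P ≈ 1660 kW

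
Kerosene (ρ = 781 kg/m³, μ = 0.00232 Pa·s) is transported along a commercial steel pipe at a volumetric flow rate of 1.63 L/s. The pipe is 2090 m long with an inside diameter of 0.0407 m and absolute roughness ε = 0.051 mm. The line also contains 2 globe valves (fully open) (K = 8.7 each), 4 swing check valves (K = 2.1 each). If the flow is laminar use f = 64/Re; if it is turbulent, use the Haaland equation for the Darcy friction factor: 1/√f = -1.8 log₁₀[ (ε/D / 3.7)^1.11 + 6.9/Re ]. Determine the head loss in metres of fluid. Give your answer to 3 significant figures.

Q = 1.63 L/s = 1.63/1000 = 0.00163 m³/s.
Cross-sectional area A = πD²/4 = π(0.0407)²/4 = 0.001301 m²; mean velocity V = Q/A = 0.00163/0.001301 = 1.253 m/s.
Reynolds number Re = ρVD/μ = 781 · 1.253 · 0.0407 / 0.00232 = 1.717e+04.
Re > 4000 → turbulent. Relative roughness ε/D = 5.1e-05/0.0407 = 0.00125. Haaland: 1/√f = -1.8 log₁₀[(0.00125/3.7)^1.11 + 6.9/1.717e+04] = -1.8 log₁₀[0.000141 + 0.000402] = 5.878, so f = 0.02894.
Total minor-loss coefficient ΣK = 2·8.7 + 4·2.1 = 25.8.
ΔP = [f·L/D + ΣK]·(ρV²/2) = [0.02894·2090/0.0407 + 25.8]·(781·1.253²/2) = [1486 + 25.8]·613 = 9.269e+05 Pa.
Head loss h_f = ΔP/(ρg) = 9.269e+05/(781·9.81) = 121 m.

h_f ≈ 121 m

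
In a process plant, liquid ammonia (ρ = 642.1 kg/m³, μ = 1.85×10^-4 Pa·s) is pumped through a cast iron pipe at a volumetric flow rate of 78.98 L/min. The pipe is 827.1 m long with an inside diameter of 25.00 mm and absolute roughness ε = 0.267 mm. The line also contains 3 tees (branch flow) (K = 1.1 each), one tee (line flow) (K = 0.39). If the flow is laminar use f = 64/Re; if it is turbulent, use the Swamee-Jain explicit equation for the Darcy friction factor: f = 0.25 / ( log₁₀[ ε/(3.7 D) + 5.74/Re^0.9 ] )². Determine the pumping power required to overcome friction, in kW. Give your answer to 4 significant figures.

Q = 78.98 L/min = 78.98/60000 = 0.001316 m³/s.
Cross-sectional area A = πD²/4 = π(0.025)²/4 = 0.0004909 m²; mean velocity V = Q/A = 0.001316/0.0004909 = 2.682 m/s.
Reynolds number Re = ρVD/μ = 642.1 · 2.682 · 0.025 / 0.000185 = 2.327e+05.
Re > 4000 → turbulent. Relative roughness ε/D = 0.000267/0.025 = 0.0107. Swamee-Jain: f = 0.25/(log₁₀[0.0107/3.7 + 5.74/2.327e+05^0.9])² = 0.25/(log₁₀[0.00289 + 8.49e-05])² = 0.25/(-2.527)² = 0.03915.
Total minor-loss coefficient ΣK = 3·1.1 + 1·0.39 = 3.69.
ΔP = [f·L/D + ΣK]·(ρV²/2) = [0.03915·827.1/0.025 + 3.69]·(642.1·2.682²/2) = [1295 + 3.69]·2309 = 2.999e+06 Pa.
Pumping power P = QΔP = 0.001316·2.999e+06 = 3947.3 W = 3.947 kW.

P ≈ 3.947 kW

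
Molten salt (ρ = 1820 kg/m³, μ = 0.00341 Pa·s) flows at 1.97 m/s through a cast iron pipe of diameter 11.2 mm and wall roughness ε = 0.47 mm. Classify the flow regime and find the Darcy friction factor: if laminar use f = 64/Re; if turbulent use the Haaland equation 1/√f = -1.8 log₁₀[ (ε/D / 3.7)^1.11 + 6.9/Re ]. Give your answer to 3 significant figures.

Re = ρVD/μ = 1820·1.97·0.0112/0.00341 = 1.178e+04.
Re > 4000 → turbulent. ε/D = 0.00047/0.0112 = 0.042; Haaland: 1/√f = -1.8 log₁₀[0.00693 + 0.000586] = 3.823, so f = 0.06841.

f ≈ 0.0684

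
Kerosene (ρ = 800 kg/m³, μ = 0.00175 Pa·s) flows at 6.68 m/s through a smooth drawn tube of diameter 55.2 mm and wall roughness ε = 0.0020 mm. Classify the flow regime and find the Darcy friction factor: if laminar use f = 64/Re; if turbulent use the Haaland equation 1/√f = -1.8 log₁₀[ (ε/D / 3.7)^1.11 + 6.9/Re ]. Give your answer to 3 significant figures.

Re = ρVD/μ = 800·6.68·0.0552/0.00175 = 1.686e+05.
Re > 4000 → turbulent. ε/D = 2e-06/0.0552 = 3.62e-05; Haaland: 1/√f = -1.8 log₁₀[2.75e-06 + 4.09e-05] = 7.847, so f = 0.01624.

f ≈ 0.0162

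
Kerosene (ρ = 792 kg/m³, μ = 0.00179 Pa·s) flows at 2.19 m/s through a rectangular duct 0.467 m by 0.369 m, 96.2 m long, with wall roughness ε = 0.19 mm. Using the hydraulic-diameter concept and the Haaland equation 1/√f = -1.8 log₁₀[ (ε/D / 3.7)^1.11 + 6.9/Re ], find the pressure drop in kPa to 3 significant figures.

Hydraulic diameter D_h = 4A/P = 4·(0.467·0.369)/(2·(0.467+0.369)) = 0.6893/1.672 = 0.4123 m.
Re = ρVD_h/μ = 792·2.19·0.4123/0.00179 = 3.995e+05.
ε/D_h = 0.00019/0.4123 = 0.000461; Haaland gives 1/√f = -1.8 log₁₀[4.63e-05+1.73e-05] = 7.554, so f = 0.01753.
ΔP = f(L/D_h)(ρV²/2) = 0.01753·96.2/0.4123·1899 = 7767 Pa.
ΔP = 7.77 kPa.

ΔP ≈ 7.77 kPa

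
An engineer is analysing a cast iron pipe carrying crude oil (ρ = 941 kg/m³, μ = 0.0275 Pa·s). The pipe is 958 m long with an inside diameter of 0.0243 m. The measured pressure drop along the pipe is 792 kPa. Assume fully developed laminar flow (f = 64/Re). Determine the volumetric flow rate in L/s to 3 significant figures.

Q ≈ 0.257 L/s

For laminar flow, f = 64/Re with Re = ρVD/μ, so Darcy-Weisbach reduces to ΔP = 32μLV/D². Solving for V: V = ΔP·D²/(32μL) = 7.92e+05·(0.0243)²/(32·0.0275·958) = 0.5547 m/s.
Check: Re = ρVD/μ = 941·0.5547·0.0243/0.0275 = 461.3 < 2300, so the laminar assumption holds.
Q = V·A = 0.5547·(π/4·0.0243²) = 0.0002573 m³/s = 0.257 L/s.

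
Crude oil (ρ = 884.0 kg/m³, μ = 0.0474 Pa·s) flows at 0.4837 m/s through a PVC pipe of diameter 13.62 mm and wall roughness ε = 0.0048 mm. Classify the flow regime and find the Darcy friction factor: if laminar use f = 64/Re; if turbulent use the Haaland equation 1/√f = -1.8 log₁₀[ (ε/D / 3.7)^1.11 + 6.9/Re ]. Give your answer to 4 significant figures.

Re = ρVD/μ = 884·0.4837·0.01362/0.0474 = 122.9.
Re < 2300 → laminar, so f = 64/Re = 0.5209 (roughness is irrelevant in laminar flow).

f ≈ 0.5209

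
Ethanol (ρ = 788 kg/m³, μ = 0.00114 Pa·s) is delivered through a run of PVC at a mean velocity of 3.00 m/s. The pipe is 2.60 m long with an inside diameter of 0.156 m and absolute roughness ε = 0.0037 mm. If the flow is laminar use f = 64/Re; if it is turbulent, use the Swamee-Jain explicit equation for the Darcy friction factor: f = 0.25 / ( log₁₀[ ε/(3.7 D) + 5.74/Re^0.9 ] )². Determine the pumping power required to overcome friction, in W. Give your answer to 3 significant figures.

Reynolds number Re = ρVD/μ = 788 · 3 · 0.156 / 0.00114 = 3.235e+05.
Re > 4000 → turbulent. Relative roughness ε/D = 3.7e-06/0.156 = 2.37e-05. Swamee-Jain: f = 0.25/(log₁₀[2.37e-05/3.7 + 5.74/3.235e+05^0.9])² = 0.25/(log₁₀[6.41e-06 + 6.31e-05])² = 0.25/(-4.158)² = 0.01446.
Darcy-Weisbach: ΔP = f(L/D)(ρV²/2) = 0.01446·(2.6/0.156)·(788·3²/2) = 0.01446·16.67·3546 = 854.6 Pa.
Q = V·A = 3·0.01911 = 0.05734 m³/s.
Pumping power P = QΔP = 0.05734·854.6 = 49.00 W = 49.0 W.

P ≈ 49.0 W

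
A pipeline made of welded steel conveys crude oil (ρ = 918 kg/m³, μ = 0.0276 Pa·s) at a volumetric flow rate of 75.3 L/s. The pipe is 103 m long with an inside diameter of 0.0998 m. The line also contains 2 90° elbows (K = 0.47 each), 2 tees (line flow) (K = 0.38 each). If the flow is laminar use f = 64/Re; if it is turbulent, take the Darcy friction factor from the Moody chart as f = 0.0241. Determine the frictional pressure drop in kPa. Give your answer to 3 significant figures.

ΔP ≈ 1130 kPa

Q = 75.3 L/s = 75.3/1000 = 0.0753 m³/s.
Cross-sectional area A = πD²/4 = π(0.0998)²/4 = 0.007823 m²; mean velocity V = Q/A = 0.0753/0.007823 = 9.626 m/s.
Reynolds number Re = ρVD/μ = 918 · 9.626 · 0.0998 / 0.0276 = 3.195e+04.
Re > 4000 → turbulent; use the Moody-chart value f = 0.0241.
Total minor-loss coefficient ΣK = 2·0.47 + 2·0.38 = 1.7.
ΔP = [f·L/D + ΣK]·(ρV²/2) = [0.0241·103/0.0998 + 1.7]·(918·9.626²/2) = [24.87 + 1.7]·4.253e+04 = 1.13e+06 Pa.
ΔP = 1.13e+06 Pa = 1130 kPa.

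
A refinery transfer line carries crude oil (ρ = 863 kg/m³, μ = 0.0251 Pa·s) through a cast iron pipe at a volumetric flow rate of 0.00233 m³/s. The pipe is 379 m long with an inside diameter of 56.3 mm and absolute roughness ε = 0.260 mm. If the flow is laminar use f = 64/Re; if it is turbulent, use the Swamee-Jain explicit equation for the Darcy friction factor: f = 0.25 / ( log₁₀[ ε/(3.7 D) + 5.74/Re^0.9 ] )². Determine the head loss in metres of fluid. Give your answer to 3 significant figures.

h_f ≈ 10.6 m

Cross-sectional area A = πD²/4 = π(0.0563)²/4 = 0.002489 m²; mean velocity V = Q/A = 0.00233/0.002489 = 0.9359 m/s.
Reynolds number Re = ρVD/μ = 863 · 0.9359 · 0.0563 / 0.0251 = 1812.
Re < 2300 → laminar flow, so f = 64/Re = 64/1812 = 0.03533 (the turbulent correlation is not needed).
Darcy-Weisbach: ΔP = f(L/D)(ρV²/2) = 0.03533·(379/0.0563)·(863·0.9359²/2) = 0.03533·6732·378 = 8.989e+04 Pa.
Head loss h_f = ΔP/(ρg) = 8.989e+04/(863·9.81) = 10.6 m.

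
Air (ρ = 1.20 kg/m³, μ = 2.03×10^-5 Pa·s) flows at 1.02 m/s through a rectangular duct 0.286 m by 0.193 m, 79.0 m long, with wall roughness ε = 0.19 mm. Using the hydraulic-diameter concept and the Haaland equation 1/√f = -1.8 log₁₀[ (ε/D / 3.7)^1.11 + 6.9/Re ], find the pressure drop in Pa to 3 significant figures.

ΔP ≈ 6.32 Pa

Hydraulic diameter D_h = 4A/P = 4·(0.286·0.193)/(2·(0.286+0.193)) = 0.2208/0.958 = 0.2305 m.
Re = ρVD_h/μ = 1.2·1.02·0.2305/2.03e-05 = 1.39e+04.
ε/D_h = 0.00019/0.2305 = 0.000824; Haaland gives 1/√f = -1.8 log₁₀[8.84e-05+0.000497] = 5.819, so f = 0.02953.
ΔP = f(L/D_h)(ρV²/2) = 0.02953·79/0.2305·0.6242 = 6.319 Pa.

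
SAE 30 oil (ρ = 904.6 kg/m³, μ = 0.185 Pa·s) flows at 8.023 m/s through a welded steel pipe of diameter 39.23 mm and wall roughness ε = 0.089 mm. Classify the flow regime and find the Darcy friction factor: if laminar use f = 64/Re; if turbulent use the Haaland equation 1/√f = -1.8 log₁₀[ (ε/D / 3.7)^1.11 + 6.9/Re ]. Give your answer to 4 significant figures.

Re = ρVD/μ = 904.6·8.023·0.03923/0.185 = 1539.
Re < 2300 → laminar, so f = 64/Re = 0.04159 (roughness is irrelevant in laminar flow).

f ≈ 0.04159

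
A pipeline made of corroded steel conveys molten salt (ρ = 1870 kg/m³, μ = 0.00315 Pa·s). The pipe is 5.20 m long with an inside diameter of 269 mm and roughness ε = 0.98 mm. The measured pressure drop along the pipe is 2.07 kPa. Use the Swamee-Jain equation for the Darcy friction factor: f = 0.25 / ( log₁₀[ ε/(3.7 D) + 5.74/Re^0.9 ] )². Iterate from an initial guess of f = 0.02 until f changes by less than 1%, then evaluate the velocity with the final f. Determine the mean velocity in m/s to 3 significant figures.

V ≈ 2.02 m/s

Rearranging Darcy-Weisbach: V = √(2·ΔP·D/(f·L·ρ)). With ε/D = 0.00098/0.269 = 0.00364, iterate starting from f = 0.02:
  f = 0.02 → V = √(2·2070·0.269/(0.02·5.2·1870)) = 2.393 m/s; Re = ρVD/μ = 3.821e+05; f → 0.02809
  f = 0.02809 → V = 2.019 m/s; Re = 3.225e+05; f → 0.02816
Converged (Δf/f < 1%). With the final f = 0.02816: V = √(2·2070·0.269/(0.02816·5.2·1870)) = 2.017 m/s.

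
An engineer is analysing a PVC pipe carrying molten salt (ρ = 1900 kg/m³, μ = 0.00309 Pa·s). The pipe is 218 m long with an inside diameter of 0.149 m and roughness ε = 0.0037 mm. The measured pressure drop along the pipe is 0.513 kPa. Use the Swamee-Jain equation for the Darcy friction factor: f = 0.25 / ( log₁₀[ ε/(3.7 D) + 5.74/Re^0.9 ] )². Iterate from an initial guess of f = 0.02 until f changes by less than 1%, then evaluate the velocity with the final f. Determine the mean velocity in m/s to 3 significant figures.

V ≈ 0.109 m/s

Rearranging Darcy-Weisbach: V = √(2·ΔP·D/(f·L·ρ)). With ε/D = 3.7e-06/0.149 = 2.48e-05, iterate starting from f = 0.02:
  f = 0.02 → V = √(2·513·0.149/(0.02·218·1900)) = 0.1358 m/s; Re = ρVD/μ = 1.245e+04; f → 0.02924
  f = 0.02924 → V = 0.1124 m/s; Re = 1.029e+04; f → 0.03077
  f = 0.03077 → V = 0.1095 m/s; Re = 1.003e+04; f → 0.03099
Converged (Δf/f < 1%). With the final f = 0.03099: V = √(2·513·0.149/(0.03099·218·1900)) = 0.1091 m/s.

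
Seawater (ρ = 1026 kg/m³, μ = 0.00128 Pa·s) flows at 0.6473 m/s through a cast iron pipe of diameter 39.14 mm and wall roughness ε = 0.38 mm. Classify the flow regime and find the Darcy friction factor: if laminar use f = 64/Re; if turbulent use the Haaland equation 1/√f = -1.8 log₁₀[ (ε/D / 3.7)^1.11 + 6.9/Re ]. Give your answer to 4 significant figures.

Re = ρVD/μ = 1026·0.6473·0.03914/0.00128 = 2.031e+04.
Re > 4000 → turbulent. ε/D = 0.00038/0.03914 = 0.00971; Haaland: 1/√f = -1.8 log₁₀[0.00136 + 0.00034] = 4.983, so f = 0.04027.

f ≈ 0.04027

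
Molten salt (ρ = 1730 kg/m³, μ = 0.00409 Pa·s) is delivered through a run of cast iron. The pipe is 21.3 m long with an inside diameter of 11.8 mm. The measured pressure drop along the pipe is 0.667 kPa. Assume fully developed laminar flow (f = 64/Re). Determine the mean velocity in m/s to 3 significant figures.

V ≈ 0.0333 m/s

For laminar flow, f = 64/Re with Re = ρVD/μ, so Darcy-Weisbach reduces to ΔP = 32μLV/D². Solving for V: V = ΔP·D²/(32μL) = 667·(0.0118)²/(32·0.00409·21.3) = 0.03331 m/s.
Check: Re = ρVD/μ = 1730·0.03331·0.0118/0.00409 = 166.3 < 2300, so the laminar assumption holds.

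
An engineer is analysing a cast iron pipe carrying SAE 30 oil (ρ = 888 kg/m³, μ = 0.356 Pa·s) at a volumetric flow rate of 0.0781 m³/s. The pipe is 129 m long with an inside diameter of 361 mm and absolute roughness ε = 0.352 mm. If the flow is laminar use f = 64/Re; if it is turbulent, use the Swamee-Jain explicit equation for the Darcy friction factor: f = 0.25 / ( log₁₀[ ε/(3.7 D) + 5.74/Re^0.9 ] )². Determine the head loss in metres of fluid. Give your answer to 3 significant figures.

Cross-sectional area A = πD²/4 = π(0.361)²/4 = 0.1024 m²; mean velocity V = Q/A = 0.0781/0.1024 = 0.763 m/s.
Reynolds number Re = ρVD/μ = 888 · 0.763 · 0.361 / 0.356 = 687.1.
Re < 2300 → laminar flow, so f = 64/Re = 64/687.1 = 0.09315 (the turbulent correlation is not needed).
Darcy-Weisbach: ΔP = f(L/D)(ρV²/2) = 0.09315·(129/0.361)·(888·0.763²/2) = 0.09315·357.3·258.5 = 8604 Pa.
Head loss h_f = ΔP/(ρg) = 8604/(888·9.81) = 0.988 m.

h_f ≈ 0.988 m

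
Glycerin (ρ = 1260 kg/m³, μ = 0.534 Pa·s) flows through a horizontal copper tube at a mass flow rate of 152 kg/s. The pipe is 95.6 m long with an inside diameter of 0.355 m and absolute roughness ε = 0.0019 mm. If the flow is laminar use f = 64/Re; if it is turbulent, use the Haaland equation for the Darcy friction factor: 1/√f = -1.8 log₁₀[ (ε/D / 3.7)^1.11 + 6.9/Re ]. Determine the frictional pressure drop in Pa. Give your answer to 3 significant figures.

A = πD²/4 = π(0.355)²/4 = 0.09898 m²; mean velocity V = ṁ/(ρA) = 152/(1260 · 0.09898) = 1.219 m/s.
Reynolds number Re = ρVD/μ = 1260 · 1.219 · 0.355 / 0.534 = 1021.
Re < 2300 → laminar flow, so f = 64/Re = 64/1021 = 0.06269 (the turbulent correlation is not needed).
Darcy-Weisbach: ΔP = f(L/D)(ρV²/2) = 0.06269·(95.6/0.355)·(1260·1.219²/2) = 0.06269·269.3·935.8 = 1.58e+04 Pa.

ΔP ≈ 15800 Pa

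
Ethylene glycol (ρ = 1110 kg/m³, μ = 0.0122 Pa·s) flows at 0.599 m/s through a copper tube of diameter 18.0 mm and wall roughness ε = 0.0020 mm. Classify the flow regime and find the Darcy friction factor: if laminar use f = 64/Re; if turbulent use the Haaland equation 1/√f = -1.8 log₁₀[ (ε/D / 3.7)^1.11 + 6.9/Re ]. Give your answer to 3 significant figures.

Re = ρVD/μ = 1110·0.599·0.018/0.0122 = 981.
Re < 2300 → laminar, so f = 64/Re = 0.06524 (roughness is irrelevant in laminar flow).

f ≈ 0.0652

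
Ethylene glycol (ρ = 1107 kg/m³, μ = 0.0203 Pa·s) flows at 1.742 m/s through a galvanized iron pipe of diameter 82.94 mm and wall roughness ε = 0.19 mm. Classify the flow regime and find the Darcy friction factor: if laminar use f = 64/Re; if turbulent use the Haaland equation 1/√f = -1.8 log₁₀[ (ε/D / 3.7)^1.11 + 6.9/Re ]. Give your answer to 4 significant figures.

Re = ρVD/μ = 1107·1.742·0.08294/0.0203 = 7879.
Re > 4000 → turbulent. ε/D = 0.00019/0.08294 = 0.00229; Haaland: 1/√f = -1.8 log₁₀[0.000275 + 0.000876] = 5.29, so f = 0.03573.

f ≈ 0.03573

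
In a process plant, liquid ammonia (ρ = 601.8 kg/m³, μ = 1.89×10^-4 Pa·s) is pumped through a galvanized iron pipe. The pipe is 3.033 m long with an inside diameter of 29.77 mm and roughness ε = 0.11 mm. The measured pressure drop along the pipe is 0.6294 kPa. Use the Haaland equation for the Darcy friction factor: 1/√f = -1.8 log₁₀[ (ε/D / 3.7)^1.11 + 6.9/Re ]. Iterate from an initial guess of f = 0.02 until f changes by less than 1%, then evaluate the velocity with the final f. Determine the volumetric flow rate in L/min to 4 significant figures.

Rearranging Darcy-Weisbach: V = √(2·ΔP·D/(f·L·ρ)). With ε/D = 0.00011/0.02977 = 0.00369, iterate starting from f = 0.02:
  f = 0.02 → V = √(2·629.4·0.02977/(0.02·3.033·601.8)) = 1.013 m/s; Re = ρVD/μ = 9.604e+04; f → 0.02889
  f = 0.02889 → V = 0.843 m/s; Re = 7.991e+04; f → 0.0291
Converged (Δf/f < 1%). With the final f = 0.0291: V = √(2·629.4·0.02977/(0.0291·3.033·601.8)) = 0.84 m/s.
Q = V·A = 0.84·(π/4·0.02977²) = 0.0005847 m³/s = 35.08 L/min.

Q ≈ 35.08 L/min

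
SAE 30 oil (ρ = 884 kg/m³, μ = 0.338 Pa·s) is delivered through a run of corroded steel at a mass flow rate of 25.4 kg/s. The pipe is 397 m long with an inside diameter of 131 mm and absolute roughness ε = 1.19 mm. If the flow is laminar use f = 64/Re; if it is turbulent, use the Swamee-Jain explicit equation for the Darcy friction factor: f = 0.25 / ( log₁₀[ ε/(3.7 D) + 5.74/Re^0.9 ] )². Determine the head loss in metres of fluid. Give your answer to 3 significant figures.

A = πD²/4 = π(0.131)²/4 = 0.01348 m²; mean velocity V = ṁ/(ρA) = 25.4/(884 · 0.01348) = 2.132 m/s.
Reynolds number Re = ρVD/μ = 884 · 2.132 · 0.131 / 0.338 = 730.4.
Re < 2300 → laminar flow, so f = 64/Re = 64/730.4 = 0.08762 (the turbulent correlation is not needed).
Darcy-Weisbach: ΔP = f(L/D)(ρV²/2) = 0.08762·(397/0.131)·(884·2.132²/2) = 0.08762·3031·2009 = 5.334e+05 Pa.
Head loss h_f = ΔP/(ρg) = 5.334e+05/(884·9.81) = 61.5 m.

h_f ≈ 61.5 m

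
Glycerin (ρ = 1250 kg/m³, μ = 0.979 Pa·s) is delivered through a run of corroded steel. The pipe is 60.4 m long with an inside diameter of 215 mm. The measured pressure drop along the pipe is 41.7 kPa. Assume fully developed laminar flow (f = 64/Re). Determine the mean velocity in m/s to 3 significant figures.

For laminar flow, f = 64/Re with Re = ρVD/μ, so Darcy-Weisbach reduces to ΔP = 32μLV/D². Solving for V: V = ΔP·D²/(32μL) = 4.17e+04·(0.215)²/(32·0.979·60.4) = 1.019 m/s.
Check: Re = ρVD/μ = 1250·1.019·0.215/0.979 = 279.6 < 2300, so the laminar assumption holds.

V ≈ 1.02 m/s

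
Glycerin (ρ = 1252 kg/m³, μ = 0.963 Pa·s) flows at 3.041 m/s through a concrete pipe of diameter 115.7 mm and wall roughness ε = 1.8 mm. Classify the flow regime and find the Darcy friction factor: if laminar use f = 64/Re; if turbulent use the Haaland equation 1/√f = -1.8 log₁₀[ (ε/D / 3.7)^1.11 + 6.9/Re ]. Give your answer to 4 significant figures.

f ≈ 0.1399

Re = ρVD/μ = 1252·3.041·0.1157/0.963 = 457.4.
Re < 2300 → laminar, so f = 64/Re = 0.1399 (roughness is irrelevant in laminar flow).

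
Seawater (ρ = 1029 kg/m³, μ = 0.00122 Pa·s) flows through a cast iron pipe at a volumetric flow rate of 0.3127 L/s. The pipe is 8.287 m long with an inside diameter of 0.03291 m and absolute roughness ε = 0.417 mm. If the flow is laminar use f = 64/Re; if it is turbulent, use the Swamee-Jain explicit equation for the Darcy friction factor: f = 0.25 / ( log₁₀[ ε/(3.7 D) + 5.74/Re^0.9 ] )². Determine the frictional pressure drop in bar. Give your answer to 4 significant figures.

ΔP ≈ 0.008166 bar

Q = 0.3127 L/s = 0.3127/1000 = 0.0003127 m³/s.
Cross-sectional area A = πD²/4 = π(0.03291)²/4 = 0.0008506 m²; mean velocity V = Q/A = 0.0003127/0.0008506 = 0.3676 m/s.
Reynolds number Re = ρVD/μ = 1029 · 0.3676 · 0.03291 / 0.00122 = 1.02e+04.
Re > 4000 → turbulent. Relative roughness ε/D = 0.000417/0.03291 = 0.0127. Swamee-Jain: f = 0.25/(log₁₀[0.0127/3.7 + 5.74/1.02e+04^0.9])² = 0.25/(log₁₀[0.00342 + 0.00142])² = 0.25/(-2.315)² = 0.04664.
Darcy-Weisbach: ΔP = f(L/D)(ρV²/2) = 0.04664·(8.287/0.03291)·(1029·0.3676²/2) = 0.04664·251.8·69.53 = 816.6 Pa.
ΔP = 816.6 Pa = 0.008166 bar.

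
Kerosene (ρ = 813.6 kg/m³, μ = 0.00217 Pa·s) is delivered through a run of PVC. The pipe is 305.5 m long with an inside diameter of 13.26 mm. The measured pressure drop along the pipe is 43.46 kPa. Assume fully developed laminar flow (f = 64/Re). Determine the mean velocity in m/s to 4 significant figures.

For laminar flow, f = 64/Re with Re = ρVD/μ, so Darcy-Weisbach reduces to ΔP = 32μLV/D². Solving for V: V = ΔP·D²/(32μL) = 4.346e+04·(0.01326)²/(32·0.00217·305.5) = 0.3602 m/s.
Check: Re = ρVD/μ = 813.6·0.3602·0.01326/0.00217 = 1791 < 2300, so the laminar assumption holds.

V ≈ 0.3602 m/s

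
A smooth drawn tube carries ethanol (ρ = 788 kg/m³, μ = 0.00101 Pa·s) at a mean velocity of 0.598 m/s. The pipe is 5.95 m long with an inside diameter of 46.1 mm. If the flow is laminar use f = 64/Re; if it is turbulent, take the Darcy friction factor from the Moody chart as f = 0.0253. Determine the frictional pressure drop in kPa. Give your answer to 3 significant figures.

Reynolds number Re = ρVD/μ = 788 · 0.598 · 0.0461 / 0.00101 = 2.151e+04.
Re > 4000 → turbulent; use the Moody-chart value f = 0.0253.
Darcy-Weisbach: ΔP = f(L/D)(ρV²/2) = 0.0253·(5.95/0.0461)·(788·0.598²/2) = 0.0253·129.1·140.9 = 460.1 Pa.
ΔP = 460.1 Pa = 0.460 kPa.

ΔP ≈ 0.460 kPa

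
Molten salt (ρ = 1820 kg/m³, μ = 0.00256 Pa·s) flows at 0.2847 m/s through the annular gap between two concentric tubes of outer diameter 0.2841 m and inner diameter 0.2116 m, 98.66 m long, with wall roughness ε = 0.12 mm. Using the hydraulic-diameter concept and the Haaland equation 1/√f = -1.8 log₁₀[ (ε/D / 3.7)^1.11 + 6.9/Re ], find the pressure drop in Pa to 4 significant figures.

Hydraulic diameter D_h = 4A/P = D_o - D_i = 0.2841 - 0.2116 = 0.0725 m.
Re = ρVD_h/μ = 1820·0.2847·0.0725/0.00256 = 1.467e+04.
ε/D_h = 0.00012/0.0725 = 0.00166; Haaland gives 1/√f = -1.8 log₁₀[0.000192+0.00047] = 5.723, so f = 0.03053.
ΔP = f(L/D_h)(ρV²/2) = 0.03053·98.66/0.0725·73.76 = 3065 Pa.

ΔP ≈ 3065 Pa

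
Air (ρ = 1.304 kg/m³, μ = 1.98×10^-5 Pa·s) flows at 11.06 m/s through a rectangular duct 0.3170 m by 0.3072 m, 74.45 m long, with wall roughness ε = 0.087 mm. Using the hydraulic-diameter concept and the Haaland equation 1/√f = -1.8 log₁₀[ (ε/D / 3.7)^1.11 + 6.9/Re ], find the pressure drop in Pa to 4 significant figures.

ΔP ≈ 325.9 Pa

Hydraulic diameter D_h = 4A/P = 4·(0.317·0.3072)/(2·(0.317+0.3072)) = 0.3895/1.248 = 0.312 m.
Re = ρVD_h/μ = 1.304·11.06·0.312/1.98e-05 = 2.273e+05.
ε/D_h = 8.7e-05/0.312 = 0.000279; Haaland gives 1/√f = -1.8 log₁₀[2.65e-05+3.04e-05] = 7.641, so f = 0.01713.
ΔP = f(L/D_h)(ρV²/2) = 0.01713·74.45/0.312·79.75 = 325.9 Pa.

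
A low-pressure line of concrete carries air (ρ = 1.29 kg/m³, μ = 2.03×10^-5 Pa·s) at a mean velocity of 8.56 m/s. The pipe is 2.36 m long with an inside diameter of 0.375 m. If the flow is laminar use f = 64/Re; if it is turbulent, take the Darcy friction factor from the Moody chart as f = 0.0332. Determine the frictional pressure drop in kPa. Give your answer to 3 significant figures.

ΔP ≈ 0.00987 kPa

Reynolds number Re = ρVD/μ = 1.29 · 8.56 · 0.375 / 2.03e-05 = 2.04e+05.
Re > 4000 → turbulent; use the Moody-chart value f = 0.0332.
Darcy-Weisbach: ΔP = f(L/D)(ρV²/2) = 0.0332·(2.36/0.375)·(1.29·8.56²/2) = 0.0332·6.293·47.26 = 9.875 Pa.
ΔP = 9.875 Pa = 0.00987 kPa.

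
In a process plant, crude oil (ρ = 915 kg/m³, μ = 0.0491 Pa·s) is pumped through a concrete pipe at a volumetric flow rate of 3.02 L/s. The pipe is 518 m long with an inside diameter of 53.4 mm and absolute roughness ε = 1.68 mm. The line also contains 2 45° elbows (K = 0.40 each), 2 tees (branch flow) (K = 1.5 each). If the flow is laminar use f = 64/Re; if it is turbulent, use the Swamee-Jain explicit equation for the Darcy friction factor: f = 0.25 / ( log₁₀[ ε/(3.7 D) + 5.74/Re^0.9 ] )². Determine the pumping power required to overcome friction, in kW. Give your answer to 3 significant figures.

Q = 3.02 L/s = 3.02/1000 = 0.00302 m³/s.
Cross-sectional area A = πD²/4 = π(0.0534)²/4 = 0.00224 m²; mean velocity V = Q/A = 0.00302/0.00224 = 1.348 m/s.
Reynolds number Re = ρVD/μ = 915 · 1.348 · 0.0534 / 0.0491 = 1342.
Re < 2300 → laminar flow, so f = 64/Re = 64/1342 = 0.04769 (the turbulent correlation is not needed).
Total minor-loss coefficient ΣK = 2·0.4 + 2·1.5 = 3.8.
ΔP = [f·L/D + ΣK]·(ρV²/2) = [0.04769·518/0.0534 + 3.8]·(915·1.348²/2) = [462.7 + 3.8]·831.9 = 3.88e+05 Pa.
Pumping power P = QΔP = 0.00302·3.88e+05 = 1172 W = 1.17 kW.

P ≈ 1.17 kW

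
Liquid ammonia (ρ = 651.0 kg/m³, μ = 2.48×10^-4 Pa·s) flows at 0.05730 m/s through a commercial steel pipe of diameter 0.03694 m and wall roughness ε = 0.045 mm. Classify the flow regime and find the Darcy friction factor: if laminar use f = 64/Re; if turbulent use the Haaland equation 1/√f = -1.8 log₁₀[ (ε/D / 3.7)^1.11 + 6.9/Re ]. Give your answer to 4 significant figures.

f ≈ 0.03771

Re = ρVD/μ = 651·0.0573·0.03694/0.000248 = 5556.
Re > 4000 → turbulent. ε/D = 4.5e-05/0.03694 = 0.00122; Haaland: 1/√f = -1.8 log₁₀[0.000136 + 0.00124] = 5.149, so f = 0.03771.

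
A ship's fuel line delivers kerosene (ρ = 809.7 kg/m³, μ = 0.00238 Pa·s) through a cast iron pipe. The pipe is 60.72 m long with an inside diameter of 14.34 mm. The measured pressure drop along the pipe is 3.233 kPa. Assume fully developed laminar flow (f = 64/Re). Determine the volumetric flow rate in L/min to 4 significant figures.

For laminar flow, f = 64/Re with Re = ρVD/μ, so Darcy-Weisbach reduces to ΔP = 32μLV/D². Solving for V: V = ΔP·D²/(32μL) = 3233·(0.01434)²/(32·0.00238·60.72) = 0.1438 m/s.
Check: Re = ρVD/μ = 809.7·0.1438·0.01434/0.00238 = 701.4 < 2300, so the laminar assumption holds.
Q = V·A = 0.1438·(π/4·0.01434²) = 2.322e-05 m³/s = 1.393 L/min.

Q ≈ 1.393 L/min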